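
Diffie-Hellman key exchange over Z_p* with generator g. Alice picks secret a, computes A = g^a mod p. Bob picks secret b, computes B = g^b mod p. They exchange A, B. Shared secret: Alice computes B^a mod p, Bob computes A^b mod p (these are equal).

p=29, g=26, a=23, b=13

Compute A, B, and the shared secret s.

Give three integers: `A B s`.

A = 26^23 mod 29  (bits of 23 = 10111)
  bit 0 = 1: r = r^2 * 26 mod 29 = 1^2 * 26 = 1*26 = 26
  bit 1 = 0: r = r^2 mod 29 = 26^2 = 9
  bit 2 = 1: r = r^2 * 26 mod 29 = 9^2 * 26 = 23*26 = 18
  bit 3 = 1: r = r^2 * 26 mod 29 = 18^2 * 26 = 5*26 = 14
  bit 4 = 1: r = r^2 * 26 mod 29 = 14^2 * 26 = 22*26 = 21
  -> A = 21
B = 26^13 mod 29  (bits of 13 = 1101)
  bit 0 = 1: r = r^2 * 26 mod 29 = 1^2 * 26 = 1*26 = 26
  bit 1 = 1: r = r^2 * 26 mod 29 = 26^2 * 26 = 9*26 = 2
  bit 2 = 0: r = r^2 mod 29 = 2^2 = 4
  bit 3 = 1: r = r^2 * 26 mod 29 = 4^2 * 26 = 16*26 = 10
  -> B = 10
s = B^a = 10^23 mod 29  (bits of 23 = 10111)
  bit 0 = 1: r = r^2 * 10 mod 29 = 1^2 * 10 = 1*10 = 10
  bit 1 = 0: r = r^2 mod 29 = 10^2 = 13
  bit 2 = 1: r = r^2 * 10 mod 29 = 13^2 * 10 = 24*10 = 8
  bit 3 = 1: r = r^2 * 10 mod 29 = 8^2 * 10 = 6*10 = 2
  bit 4 = 1: r = r^2 * 10 mod 29 = 2^2 * 10 = 4*10 = 11
  -> s = B^a = 11

Answer: 21 10 11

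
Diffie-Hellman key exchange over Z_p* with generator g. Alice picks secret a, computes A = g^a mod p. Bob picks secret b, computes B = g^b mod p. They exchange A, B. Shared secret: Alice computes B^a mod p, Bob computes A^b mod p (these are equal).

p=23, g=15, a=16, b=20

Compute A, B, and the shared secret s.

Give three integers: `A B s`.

Answer: 16 9 8

Derivation:
A = 15^16 mod 23  (bits of 16 = 10000)
  bit 0 = 1: r = r^2 * 15 mod 23 = 1^2 * 15 = 1*15 = 15
  bit 1 = 0: r = r^2 mod 23 = 15^2 = 18
  bit 2 = 0: r = r^2 mod 23 = 18^2 = 2
  bit 3 = 0: r = r^2 mod 23 = 2^2 = 4
  bit 4 = 0: r = r^2 mod 23 = 4^2 = 16
  -> A = 16
B = 15^20 mod 23  (bits of 20 = 10100)
  bit 0 = 1: r = r^2 * 15 mod 23 = 1^2 * 15 = 1*15 = 15
  bit 1 = 0: r = r^2 mod 23 = 15^2 = 18
  bit 2 = 1: r = r^2 * 15 mod 23 = 18^2 * 15 = 2*15 = 7
  bit 3 = 0: r = r^2 mod 23 = 7^2 = 3
  bit 4 = 0: r = r^2 mod 23 = 3^2 = 9
  -> B = 9
s = B^a = 9^16 mod 23  (bits of 16 = 10000)
  bit 0 = 1: r = r^2 * 9 mod 23 = 1^2 * 9 = 1*9 = 9
  bit 1 = 0: r = r^2 mod 23 = 9^2 = 12
  bit 2 = 0: r = r^2 mod 23 = 12^2 = 6
  bit 3 = 0: r = r^2 mod 23 = 6^2 = 13
  bit 4 = 0: r = r^2 mod 23 = 13^2 = 8
  -> s = B^a = 8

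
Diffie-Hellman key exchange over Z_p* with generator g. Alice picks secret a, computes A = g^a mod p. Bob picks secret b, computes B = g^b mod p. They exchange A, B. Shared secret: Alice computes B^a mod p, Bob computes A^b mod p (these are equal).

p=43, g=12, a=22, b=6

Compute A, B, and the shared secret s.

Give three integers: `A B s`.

A = 12^22 mod 43  (bits of 22 = 10110)
  bit 0 = 1: r = r^2 * 12 mod 43 = 1^2 * 12 = 1*12 = 12
  bit 1 = 0: r = r^2 mod 43 = 12^2 = 15
  bit 2 = 1: r = r^2 * 12 mod 43 = 15^2 * 12 = 10*12 = 34
  bit 3 = 1: r = r^2 * 12 mod 43 = 34^2 * 12 = 38*12 = 26
  bit 4 = 0: r = r^2 mod 43 = 26^2 = 31
  -> A = 31
B = 12^6 mod 43  (bits of 6 = 110)
  bit 0 = 1: r = r^2 * 12 mod 43 = 1^2 * 12 = 1*12 = 12
  bit 1 = 1: r = r^2 * 12 mod 43 = 12^2 * 12 = 15*12 = 8
  bit 2 = 0: r = r^2 mod 43 = 8^2 = 21
  -> B = 21
s = B^a = 21^22 mod 43  (bits of 22 = 10110)
  bit 0 = 1: r = r^2 * 21 mod 43 = 1^2 * 21 = 1*21 = 21
  bit 1 = 0: r = r^2 mod 43 = 21^2 = 11
  bit 2 = 1: r = r^2 * 21 mod 43 = 11^2 * 21 = 35*21 = 4
  bit 3 = 1: r = r^2 * 21 mod 43 = 4^2 * 21 = 16*21 = 35
  bit 4 = 0: r = r^2 mod 43 = 35^2 = 21
  -> s = B^a = 21

Answer: 31 21 21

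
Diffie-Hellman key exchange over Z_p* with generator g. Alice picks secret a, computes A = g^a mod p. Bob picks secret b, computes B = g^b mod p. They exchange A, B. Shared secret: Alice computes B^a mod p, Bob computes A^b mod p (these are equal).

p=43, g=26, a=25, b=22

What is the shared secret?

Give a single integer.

A = 26^25 mod 43  (bits of 25 = 11001)
  bit 0 = 1: r = r^2 * 26 mod 43 = 1^2 * 26 = 1*26 = 26
  bit 1 = 1: r = r^2 * 26 mod 43 = 26^2 * 26 = 31*26 = 32
  bit 2 = 0: r = r^2 mod 43 = 32^2 = 35
  bit 3 = 0: r = r^2 mod 43 = 35^2 = 21
  bit 4 = 1: r = r^2 * 26 mod 43 = 21^2 * 26 = 11*26 = 28
  -> A = 28
B = 26^22 mod 43  (bits of 22 = 10110)
  bit 0 = 1: r = r^2 * 26 mod 43 = 1^2 * 26 = 1*26 = 26
  bit 1 = 0: r = r^2 mod 43 = 26^2 = 31
  bit 2 = 1: r = r^2 * 26 mod 43 = 31^2 * 26 = 15*26 = 3
  bit 3 = 1: r = r^2 * 26 mod 43 = 3^2 * 26 = 9*26 = 19
  bit 4 = 0: r = r^2 mod 43 = 19^2 = 17
  -> B = 17
s = B^a = 17^25 mod 43  (bits of 25 = 11001)
  bit 0 = 1: r = r^2 * 17 mod 43 = 1^2 * 17 = 1*17 = 17
  bit 1 = 1: r = r^2 * 17 mod 43 = 17^2 * 17 = 31*17 = 11
  bit 2 = 0: r = r^2 mod 43 = 11^2 = 35
  bit 3 = 0: r = r^2 mod 43 = 35^2 = 21
  bit 4 = 1: r = r^2 * 17 mod 43 = 21^2 * 17 = 11*17 = 15
  -> s = B^a = 15

Answer: 15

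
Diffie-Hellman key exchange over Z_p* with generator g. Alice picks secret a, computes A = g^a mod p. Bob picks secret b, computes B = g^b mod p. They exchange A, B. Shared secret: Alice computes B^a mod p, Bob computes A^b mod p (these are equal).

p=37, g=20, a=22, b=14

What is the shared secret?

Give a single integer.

A = 20^22 mod 37  (bits of 22 = 10110)
  bit 0 = 1: r = r^2 * 20 mod 37 = 1^2 * 20 = 1*20 = 20
  bit 1 = 0: r = r^2 mod 37 = 20^2 = 30
  bit 2 = 1: r = r^2 * 20 mod 37 = 30^2 * 20 = 12*20 = 18
  bit 3 = 1: r = r^2 * 20 mod 37 = 18^2 * 20 = 28*20 = 5
  bit 4 = 0: r = r^2 mod 37 = 5^2 = 25
  -> A = 25
B = 20^14 mod 37  (bits of 14 = 1110)
  bit 0 = 1: r = r^2 * 20 mod 37 = 1^2 * 20 = 1*20 = 20
  bit 1 = 1: r = r^2 * 20 mod 37 = 20^2 * 20 = 30*20 = 8
  bit 2 = 1: r = r^2 * 20 mod 37 = 8^2 * 20 = 27*20 = 22
  bit 3 = 0: r = r^2 mod 37 = 22^2 = 3
  -> B = 3
s = B^a = 3^22 mod 37  (bits of 22 = 10110)
  bit 0 = 1: r = r^2 * 3 mod 37 = 1^2 * 3 = 1*3 = 3
  bit 1 = 0: r = r^2 mod 37 = 3^2 = 9
  bit 2 = 1: r = r^2 * 3 mod 37 = 9^2 * 3 = 7*3 = 21
  bit 3 = 1: r = r^2 * 3 mod 37 = 21^2 * 3 = 34*3 = 28
  bit 4 = 0: r = r^2 mod 37 = 28^2 = 7
  -> s = B^a = 7

Answer: 7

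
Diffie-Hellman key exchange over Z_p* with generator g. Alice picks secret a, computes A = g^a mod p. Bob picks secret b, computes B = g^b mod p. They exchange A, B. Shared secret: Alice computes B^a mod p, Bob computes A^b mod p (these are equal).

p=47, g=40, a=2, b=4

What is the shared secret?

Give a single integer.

A = 40^2 mod 47  (bits of 2 = 10)
  bit 0 = 1: r = r^2 * 40 mod 47 = 1^2 * 40 = 1*40 = 40
  bit 1 = 0: r = r^2 mod 47 = 40^2 = 2
  -> A = 2
B = 40^4 mod 47  (bits of 4 = 100)
  bit 0 = 1: r = r^2 * 40 mod 47 = 1^2 * 40 = 1*40 = 40
  bit 1 = 0: r = r^2 mod 47 = 40^2 = 2
  bit 2 = 0: r = r^2 mod 47 = 2^2 = 4
  -> B = 4
s = B^a = 4^2 mod 47  (bits of 2 = 10)
  bit 0 = 1: r = r^2 * 4 mod 47 = 1^2 * 4 = 1*4 = 4
  bit 1 = 0: r = r^2 mod 47 = 4^2 = 16
  -> s = B^a = 16

Answer: 16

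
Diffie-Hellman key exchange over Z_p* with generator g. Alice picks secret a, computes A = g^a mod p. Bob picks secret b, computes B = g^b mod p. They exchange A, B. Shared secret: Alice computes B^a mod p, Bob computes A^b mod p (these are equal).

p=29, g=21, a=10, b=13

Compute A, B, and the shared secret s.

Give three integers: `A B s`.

Answer: 4 11 22

Derivation:
A = 21^10 mod 29  (bits of 10 = 1010)
  bit 0 = 1: r = r^2 * 21 mod 29 = 1^2 * 21 = 1*21 = 21
  bit 1 = 0: r = r^2 mod 29 = 21^2 = 6
  bit 2 = 1: r = r^2 * 21 mod 29 = 6^2 * 21 = 7*21 = 2
  bit 3 = 0: r = r^2 mod 29 = 2^2 = 4
  -> A = 4
B = 21^13 mod 29  (bits of 13 = 1101)
  bit 0 = 1: r = r^2 * 21 mod 29 = 1^2 * 21 = 1*21 = 21
  bit 1 = 1: r = r^2 * 21 mod 29 = 21^2 * 21 = 6*21 = 10
  bit 2 = 0: r = r^2 mod 29 = 10^2 = 13
  bit 3 = 1: r = r^2 * 21 mod 29 = 13^2 * 21 = 24*21 = 11
  -> B = 11
s = B^a = 11^10 mod 29  (bits of 10 = 1010)
  bit 0 = 1: r = r^2 * 11 mod 29 = 1^2 * 11 = 1*11 = 11
  bit 1 = 0: r = r^2 mod 29 = 11^2 = 5
  bit 2 = 1: r = r^2 * 11 mod 29 = 5^2 * 11 = 25*11 = 14
  bit 3 = 0: r = r^2 mod 29 = 14^2 = 22
  -> s = B^a = 22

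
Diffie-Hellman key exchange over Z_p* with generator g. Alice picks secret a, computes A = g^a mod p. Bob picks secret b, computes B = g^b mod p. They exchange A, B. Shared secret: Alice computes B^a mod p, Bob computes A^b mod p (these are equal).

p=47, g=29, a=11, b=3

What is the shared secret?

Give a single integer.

Answer: 23

Derivation:
A = 29^11 mod 47  (bits of 11 = 1011)
  bit 0 = 1: r = r^2 * 29 mod 47 = 1^2 * 29 = 1*29 = 29
  bit 1 = 0: r = r^2 mod 47 = 29^2 = 42
  bit 2 = 1: r = r^2 * 29 mod 47 = 42^2 * 29 = 25*29 = 20
  bit 3 = 1: r = r^2 * 29 mod 47 = 20^2 * 29 = 24*29 = 38
  -> A = 38
B = 29^3 mod 47  (bits of 3 = 11)
  bit 0 = 1: r = r^2 * 29 mod 47 = 1^2 * 29 = 1*29 = 29
  bit 1 = 1: r = r^2 * 29 mod 47 = 29^2 * 29 = 42*29 = 43
  -> B = 43
s = B^a = 43^11 mod 47  (bits of 11 = 1011)
  bit 0 = 1: r = r^2 * 43 mod 47 = 1^2 * 43 = 1*43 = 43
  bit 1 = 0: r = r^2 mod 47 = 43^2 = 16
  bit 2 = 1: r = r^2 * 43 mod 47 = 16^2 * 43 = 21*43 = 10
  bit 3 = 1: r = r^2 * 43 mod 47 = 10^2 * 43 = 6*43 = 23
  -> s = B^a = 23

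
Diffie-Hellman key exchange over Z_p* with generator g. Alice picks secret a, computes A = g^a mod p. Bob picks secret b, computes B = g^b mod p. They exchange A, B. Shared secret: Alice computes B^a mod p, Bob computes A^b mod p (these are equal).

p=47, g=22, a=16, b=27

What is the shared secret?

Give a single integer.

A = 22^16 mod 47  (bits of 16 = 10000)
  bit 0 = 1: r = r^2 * 22 mod 47 = 1^2 * 22 = 1*22 = 22
  bit 1 = 0: r = r^2 mod 47 = 22^2 = 14
  bit 2 = 0: r = r^2 mod 47 = 14^2 = 8
  bit 3 = 0: r = r^2 mod 47 = 8^2 = 17
  bit 4 = 0: r = r^2 mod 47 = 17^2 = 7
  -> A = 7
B = 22^27 mod 47  (bits of 27 = 11011)
  bit 0 = 1: r = r^2 * 22 mod 47 = 1^2 * 22 = 1*22 = 22
  bit 1 = 1: r = r^2 * 22 mod 47 = 22^2 * 22 = 14*22 = 26
  bit 2 = 0: r = r^2 mod 47 = 26^2 = 18
  bit 3 = 1: r = r^2 * 22 mod 47 = 18^2 * 22 = 42*22 = 31
  bit 4 = 1: r = r^2 * 22 mod 47 = 31^2 * 22 = 21*22 = 39
  -> B = 39
s = B^a = 39^16 mod 47  (bits of 16 = 10000)
  bit 0 = 1: r = r^2 * 39 mod 47 = 1^2 * 39 = 1*39 = 39
  bit 1 = 0: r = r^2 mod 47 = 39^2 = 17
  bit 2 = 0: r = r^2 mod 47 = 17^2 = 7
  bit 3 = 0: r = r^2 mod 47 = 7^2 = 2
  bit 4 = 0: r = r^2 mod 47 = 2^2 = 4
  -> s = B^a = 4

Answer: 4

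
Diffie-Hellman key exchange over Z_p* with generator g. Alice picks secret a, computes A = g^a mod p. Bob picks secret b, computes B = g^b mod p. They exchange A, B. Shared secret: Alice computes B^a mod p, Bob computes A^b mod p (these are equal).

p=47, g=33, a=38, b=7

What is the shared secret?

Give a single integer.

A = 33^38 mod 47  (bits of 38 = 100110)
  bit 0 = 1: r = r^2 * 33 mod 47 = 1^2 * 33 = 1*33 = 33
  bit 1 = 0: r = r^2 mod 47 = 33^2 = 8
  bit 2 = 0: r = r^2 mod 47 = 8^2 = 17
  bit 3 = 1: r = r^2 * 33 mod 47 = 17^2 * 33 = 7*33 = 43
  bit 4 = 1: r = r^2 * 33 mod 47 = 43^2 * 33 = 16*33 = 11
  bit 5 = 0: r = r^2 mod 47 = 11^2 = 27
  -> A = 27
B = 33^7 mod 47  (bits of 7 = 111)
  bit 0 = 1: r = r^2 * 33 mod 47 = 1^2 * 33 = 1*33 = 33
  bit 1 = 1: r = r^2 * 33 mod 47 = 33^2 * 33 = 8*33 = 29
  bit 2 = 1: r = r^2 * 33 mod 47 = 29^2 * 33 = 42*33 = 23
  -> B = 23
s = B^a = 23^38 mod 47  (bits of 38 = 100110)
  bit 0 = 1: r = r^2 * 23 mod 47 = 1^2 * 23 = 1*23 = 23
  bit 1 = 0: r = r^2 mod 47 = 23^2 = 12
  bit 2 = 0: r = r^2 mod 47 = 12^2 = 3
  bit 3 = 1: r = r^2 * 23 mod 47 = 3^2 * 23 = 9*23 = 19
  bit 4 = 1: r = r^2 * 23 mod 47 = 19^2 * 23 = 32*23 = 31
  bit 5 = 0: r = r^2 mod 47 = 31^2 = 21
  -> s = B^a = 21

Answer: 21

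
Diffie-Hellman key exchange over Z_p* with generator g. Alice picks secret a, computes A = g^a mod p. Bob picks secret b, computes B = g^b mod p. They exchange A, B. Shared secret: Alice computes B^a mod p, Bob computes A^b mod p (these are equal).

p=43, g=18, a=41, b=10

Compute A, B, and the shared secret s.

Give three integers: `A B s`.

A = 18^41 mod 43  (bits of 41 = 101001)
  bit 0 = 1: r = r^2 * 18 mod 43 = 1^2 * 18 = 1*18 = 18
  bit 1 = 0: r = r^2 mod 43 = 18^2 = 23
  bit 2 = 1: r = r^2 * 18 mod 43 = 23^2 * 18 = 13*18 = 19
  bit 3 = 0: r = r^2 mod 43 = 19^2 = 17
  bit 4 = 0: r = r^2 mod 43 = 17^2 = 31
  bit 5 = 1: r = r^2 * 18 mod 43 = 31^2 * 18 = 15*18 = 12
  -> A = 12
B = 18^10 mod 43  (bits of 10 = 1010)
  bit 0 = 1: r = r^2 * 18 mod 43 = 1^2 * 18 = 1*18 = 18
  bit 1 = 0: r = r^2 mod 43 = 18^2 = 23
  bit 2 = 1: r = r^2 * 18 mod 43 = 23^2 * 18 = 13*18 = 19
  bit 3 = 0: r = r^2 mod 43 = 19^2 = 17
  -> B = 17
s = B^a = 17^41 mod 43  (bits of 41 = 101001)
  bit 0 = 1: r = r^2 * 17 mod 43 = 1^2 * 17 = 1*17 = 17
  bit 1 = 0: r = r^2 mod 43 = 17^2 = 31
  bit 2 = 1: r = r^2 * 17 mod 43 = 31^2 * 17 = 15*17 = 40
  bit 3 = 0: r = r^2 mod 43 = 40^2 = 9
  bit 4 = 0: r = r^2 mod 43 = 9^2 = 38
  bit 5 = 1: r = r^2 * 17 mod 43 = 38^2 * 17 = 25*17 = 38
  -> s = B^a = 38

Answer: 12 17 38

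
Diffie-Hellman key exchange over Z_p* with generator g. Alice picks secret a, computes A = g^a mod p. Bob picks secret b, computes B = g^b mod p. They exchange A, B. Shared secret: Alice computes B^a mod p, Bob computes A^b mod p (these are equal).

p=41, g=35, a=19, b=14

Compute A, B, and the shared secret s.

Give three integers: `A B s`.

Answer: 7 21 2

Derivation:
A = 35^19 mod 41  (bits of 19 = 10011)
  bit 0 = 1: r = r^2 * 35 mod 41 = 1^2 * 35 = 1*35 = 35
  bit 1 = 0: r = r^2 mod 41 = 35^2 = 36
  bit 2 = 0: r = r^2 mod 41 = 36^2 = 25
  bit 3 = 1: r = r^2 * 35 mod 41 = 25^2 * 35 = 10*35 = 22
  bit 4 = 1: r = r^2 * 35 mod 41 = 22^2 * 35 = 33*35 = 7
  -> A = 7
B = 35^14 mod 41  (bits of 14 = 1110)
  bit 0 = 1: r = r^2 * 35 mod 41 = 1^2 * 35 = 1*35 = 35
  bit 1 = 1: r = r^2 * 35 mod 41 = 35^2 * 35 = 36*35 = 30
  bit 2 = 1: r = r^2 * 35 mod 41 = 30^2 * 35 = 39*35 = 12
  bit 3 = 0: r = r^2 mod 41 = 12^2 = 21
  -> B = 21
s = B^a = 21^19 mod 41  (bits of 19 = 10011)
  bit 0 = 1: r = r^2 * 21 mod 41 = 1^2 * 21 = 1*21 = 21
  bit 1 = 0: r = r^2 mod 41 = 21^2 = 31
  bit 2 = 0: r = r^2 mod 41 = 31^2 = 18
  bit 3 = 1: r = r^2 * 21 mod 41 = 18^2 * 21 = 37*21 = 39
  bit 4 = 1: r = r^2 * 21 mod 41 = 39^2 * 21 = 4*21 = 2
  -> s = B^a = 2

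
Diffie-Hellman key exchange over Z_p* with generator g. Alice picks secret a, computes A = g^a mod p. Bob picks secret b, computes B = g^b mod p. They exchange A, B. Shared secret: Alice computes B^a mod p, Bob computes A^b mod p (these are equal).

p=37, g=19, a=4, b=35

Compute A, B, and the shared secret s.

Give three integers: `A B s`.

A = 19^4 mod 37  (bits of 4 = 100)
  bit 0 = 1: r = r^2 * 19 mod 37 = 1^2 * 19 = 1*19 = 19
  bit 1 = 0: r = r^2 mod 37 = 19^2 = 28
  bit 2 = 0: r = r^2 mod 37 = 28^2 = 7
  -> A = 7
B = 19^35 mod 37  (bits of 35 = 100011)
  bit 0 = 1: r = r^2 * 19 mod 37 = 1^2 * 19 = 1*19 = 19
  bit 1 = 0: r = r^2 mod 37 = 19^2 = 28
  bit 2 = 0: r = r^2 mod 37 = 28^2 = 7
  bit 3 = 0: r = r^2 mod 37 = 7^2 = 12
  bit 4 = 1: r = r^2 * 19 mod 37 = 12^2 * 19 = 33*19 = 35
  bit 5 = 1: r = r^2 * 19 mod 37 = 35^2 * 19 = 4*19 = 2
  -> B = 2
s = B^a = 2^4 mod 37  (bits of 4 = 100)
  bit 0 = 1: r = r^2 * 2 mod 37 = 1^2 * 2 = 1*2 = 2
  bit 1 = 0: r = r^2 mod 37 = 2^2 = 4
  bit 2 = 0: r = r^2 mod 37 = 4^2 = 16
  -> s = B^a = 16

Answer: 7 2 16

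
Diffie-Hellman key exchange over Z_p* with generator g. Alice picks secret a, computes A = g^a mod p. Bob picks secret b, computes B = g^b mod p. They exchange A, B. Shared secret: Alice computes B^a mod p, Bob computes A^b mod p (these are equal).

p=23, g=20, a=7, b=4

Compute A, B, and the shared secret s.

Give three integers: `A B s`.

Answer: 21 12 16

Derivation:
A = 20^7 mod 23  (bits of 7 = 111)
  bit 0 = 1: r = r^2 * 20 mod 23 = 1^2 * 20 = 1*20 = 20
  bit 1 = 1: r = r^2 * 20 mod 23 = 20^2 * 20 = 9*20 = 19
  bit 2 = 1: r = r^2 * 20 mod 23 = 19^2 * 20 = 16*20 = 21
  -> A = 21
B = 20^4 mod 23  (bits of 4 = 100)
  bit 0 = 1: r = r^2 * 20 mod 23 = 1^2 * 20 = 1*20 = 20
  bit 1 = 0: r = r^2 mod 23 = 20^2 = 9
  bit 2 = 0: r = r^2 mod 23 = 9^2 = 12
  -> B = 12
s = B^a = 12^7 mod 23  (bits of 7 = 111)
  bit 0 = 1: r = r^2 * 12 mod 23 = 1^2 * 12 = 1*12 = 12
  bit 1 = 1: r = r^2 * 12 mod 23 = 12^2 * 12 = 6*12 = 3
  bit 2 = 1: r = r^2 * 12 mod 23 = 3^2 * 12 = 9*12 = 16
  -> s = B^a = 16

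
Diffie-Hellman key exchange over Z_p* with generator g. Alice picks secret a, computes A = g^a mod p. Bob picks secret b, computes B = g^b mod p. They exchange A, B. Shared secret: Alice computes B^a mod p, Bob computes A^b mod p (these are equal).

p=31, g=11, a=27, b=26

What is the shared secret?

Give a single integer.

A = 11^27 mod 31  (bits of 27 = 11011)
  bit 0 = 1: r = r^2 * 11 mod 31 = 1^2 * 11 = 1*11 = 11
  bit 1 = 1: r = r^2 * 11 mod 31 = 11^2 * 11 = 28*11 = 29
  bit 2 = 0: r = r^2 mod 31 = 29^2 = 4
  bit 3 = 1: r = r^2 * 11 mod 31 = 4^2 * 11 = 16*11 = 21
  bit 4 = 1: r = r^2 * 11 mod 31 = 21^2 * 11 = 7*11 = 15
  -> A = 15
B = 11^26 mod 31  (bits of 26 = 11010)
  bit 0 = 1: r = r^2 * 11 mod 31 = 1^2 * 11 = 1*11 = 11
  bit 1 = 1: r = r^2 * 11 mod 31 = 11^2 * 11 = 28*11 = 29
  bit 2 = 0: r = r^2 mod 31 = 29^2 = 4
  bit 3 = 1: r = r^2 * 11 mod 31 = 4^2 * 11 = 16*11 = 21
  bit 4 = 0: r = r^2 mod 31 = 21^2 = 7
  -> B = 7
s = B^a = 7^27 mod 31  (bits of 27 = 11011)
  bit 0 = 1: r = r^2 * 7 mod 31 = 1^2 * 7 = 1*7 = 7
  bit 1 = 1: r = r^2 * 7 mod 31 = 7^2 * 7 = 18*7 = 2
  bit 2 = 0: r = r^2 mod 31 = 2^2 = 4
  bit 3 = 1: r = r^2 * 7 mod 31 = 4^2 * 7 = 16*7 = 19
  bit 4 = 1: r = r^2 * 7 mod 31 = 19^2 * 7 = 20*7 = 16
  -> s = B^a = 16

Answer: 16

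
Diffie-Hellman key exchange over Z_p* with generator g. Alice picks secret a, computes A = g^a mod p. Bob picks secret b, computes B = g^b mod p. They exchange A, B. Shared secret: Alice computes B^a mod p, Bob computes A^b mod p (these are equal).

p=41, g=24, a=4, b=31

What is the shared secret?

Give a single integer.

A = 24^4 mod 41  (bits of 4 = 100)
  bit 0 = 1: r = r^2 * 24 mod 41 = 1^2 * 24 = 1*24 = 24
  bit 1 = 0: r = r^2 mod 41 = 24^2 = 2
  bit 2 = 0: r = r^2 mod 41 = 2^2 = 4
  -> A = 4
B = 24^31 mod 41  (bits of 31 = 11111)
  bit 0 = 1: r = r^2 * 24 mod 41 = 1^2 * 24 = 1*24 = 24
  bit 1 = 1: r = r^2 * 24 mod 41 = 24^2 * 24 = 2*24 = 7
  bit 2 = 1: r = r^2 * 24 mod 41 = 7^2 * 24 = 8*24 = 28
  bit 3 = 1: r = r^2 * 24 mod 41 = 28^2 * 24 = 5*24 = 38
  bit 4 = 1: r = r^2 * 24 mod 41 = 38^2 * 24 = 9*24 = 11
  -> B = 11
s = B^a = 11^4 mod 41  (bits of 4 = 100)
  bit 0 = 1: r = r^2 * 11 mod 41 = 1^2 * 11 = 1*11 = 11
  bit 1 = 0: r = r^2 mod 41 = 11^2 = 39
  bit 2 = 0: r = r^2 mod 41 = 39^2 = 4
  -> s = B^a = 4

Answer: 4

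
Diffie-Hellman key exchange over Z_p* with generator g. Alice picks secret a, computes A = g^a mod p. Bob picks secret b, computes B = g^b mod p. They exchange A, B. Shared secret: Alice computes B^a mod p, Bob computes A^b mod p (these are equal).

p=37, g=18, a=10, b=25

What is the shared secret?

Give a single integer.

Answer: 4

Derivation:
A = 18^10 mod 37  (bits of 10 = 1010)
  bit 0 = 1: r = r^2 * 18 mod 37 = 1^2 * 18 = 1*18 = 18
  bit 1 = 0: r = r^2 mod 37 = 18^2 = 28
  bit 2 = 1: r = r^2 * 18 mod 37 = 28^2 * 18 = 7*18 = 15
  bit 3 = 0: r = r^2 mod 37 = 15^2 = 3
  -> A = 3
B = 18^25 mod 37  (bits of 25 = 11001)
  bit 0 = 1: r = r^2 * 18 mod 37 = 1^2 * 18 = 1*18 = 18
  bit 1 = 1: r = r^2 * 18 mod 37 = 18^2 * 18 = 28*18 = 23
  bit 2 = 0: r = r^2 mod 37 = 23^2 = 11
  bit 3 = 0: r = r^2 mod 37 = 11^2 = 10
  bit 4 = 1: r = r^2 * 18 mod 37 = 10^2 * 18 = 26*18 = 24
  -> B = 24
s = B^a = 24^10 mod 37  (bits of 10 = 1010)
  bit 0 = 1: r = r^2 * 24 mod 37 = 1^2 * 24 = 1*24 = 24
  bit 1 = 0: r = r^2 mod 37 = 24^2 = 21
  bit 2 = 1: r = r^2 * 24 mod 37 = 21^2 * 24 = 34*24 = 2
  bit 3 = 0: r = r^2 mod 37 = 2^2 = 4
  -> s = B^a = 4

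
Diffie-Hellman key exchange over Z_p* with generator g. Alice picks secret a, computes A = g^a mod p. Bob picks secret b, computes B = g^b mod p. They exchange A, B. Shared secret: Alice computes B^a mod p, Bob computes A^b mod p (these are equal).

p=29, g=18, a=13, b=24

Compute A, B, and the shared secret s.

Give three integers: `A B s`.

A = 18^13 mod 29  (bits of 13 = 1101)
  bit 0 = 1: r = r^2 * 18 mod 29 = 1^2 * 18 = 1*18 = 18
  bit 1 = 1: r = r^2 * 18 mod 29 = 18^2 * 18 = 5*18 = 3
  bit 2 = 0: r = r^2 mod 29 = 3^2 = 9
  bit 3 = 1: r = r^2 * 18 mod 29 = 9^2 * 18 = 23*18 = 8
  -> A = 8
B = 18^24 mod 29  (bits of 24 = 11000)
  bit 0 = 1: r = r^2 * 18 mod 29 = 1^2 * 18 = 1*18 = 18
  bit 1 = 1: r = r^2 * 18 mod 29 = 18^2 * 18 = 5*18 = 3
  bit 2 = 0: r = r^2 mod 29 = 3^2 = 9
  bit 3 = 0: r = r^2 mod 29 = 9^2 = 23
  bit 4 = 0: r = r^2 mod 29 = 23^2 = 7
  -> B = 7
s = B^a = 7^13 mod 29  (bits of 13 = 1101)
  bit 0 = 1: r = r^2 * 7 mod 29 = 1^2 * 7 = 1*7 = 7
  bit 1 = 1: r = r^2 * 7 mod 29 = 7^2 * 7 = 20*7 = 24
  bit 2 = 0: r = r^2 mod 29 = 24^2 = 25
  bit 3 = 1: r = r^2 * 7 mod 29 = 25^2 * 7 = 16*7 = 25
  -> s = B^a = 25

Answer: 8 7 25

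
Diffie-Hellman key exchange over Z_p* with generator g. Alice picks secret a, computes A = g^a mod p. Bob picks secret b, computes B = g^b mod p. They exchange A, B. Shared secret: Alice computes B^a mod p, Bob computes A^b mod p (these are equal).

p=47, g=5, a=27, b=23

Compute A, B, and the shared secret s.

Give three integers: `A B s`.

A = 5^27 mod 47  (bits of 27 = 11011)
  bit 0 = 1: r = r^2 * 5 mod 47 = 1^2 * 5 = 1*5 = 5
  bit 1 = 1: r = r^2 * 5 mod 47 = 5^2 * 5 = 25*5 = 31
  bit 2 = 0: r = r^2 mod 47 = 31^2 = 21
  bit 3 = 1: r = r^2 * 5 mod 47 = 21^2 * 5 = 18*5 = 43
  bit 4 = 1: r = r^2 * 5 mod 47 = 43^2 * 5 = 16*5 = 33
  -> A = 33
B = 5^23 mod 47  (bits of 23 = 10111)
  bit 0 = 1: r = r^2 * 5 mod 47 = 1^2 * 5 = 1*5 = 5
  bit 1 = 0: r = r^2 mod 47 = 5^2 = 25
  bit 2 = 1: r = r^2 * 5 mod 47 = 25^2 * 5 = 14*5 = 23
  bit 3 = 1: r = r^2 * 5 mod 47 = 23^2 * 5 = 12*5 = 13
  bit 4 = 1: r = r^2 * 5 mod 47 = 13^2 * 5 = 28*5 = 46
  -> B = 46
s = B^a = 46^27 mod 47  (bits of 27 = 11011)
  bit 0 = 1: r = r^2 * 46 mod 47 = 1^2 * 46 = 1*46 = 46
  bit 1 = 1: r = r^2 * 46 mod 47 = 46^2 * 46 = 1*46 = 46
  bit 2 = 0: r = r^2 mod 47 = 46^2 = 1
  bit 3 = 1: r = r^2 * 46 mod 47 = 1^2 * 46 = 1*46 = 46
  bit 4 = 1: r = r^2 * 46 mod 47 = 46^2 * 46 = 1*46 = 46
  -> s = B^a = 46

Answer: 33 46 46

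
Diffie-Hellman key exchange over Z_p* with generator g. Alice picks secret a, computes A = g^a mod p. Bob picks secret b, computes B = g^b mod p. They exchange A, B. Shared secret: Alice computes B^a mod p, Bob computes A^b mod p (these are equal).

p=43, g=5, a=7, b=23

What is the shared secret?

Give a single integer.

A = 5^7 mod 43  (bits of 7 = 111)
  bit 0 = 1: r = r^2 * 5 mod 43 = 1^2 * 5 = 1*5 = 5
  bit 1 = 1: r = r^2 * 5 mod 43 = 5^2 * 5 = 25*5 = 39
  bit 2 = 1: r = r^2 * 5 mod 43 = 39^2 * 5 = 16*5 = 37
  -> A = 37
B = 5^23 mod 43  (bits of 23 = 10111)
  bit 0 = 1: r = r^2 * 5 mod 43 = 1^2 * 5 = 1*5 = 5
  bit 1 = 0: r = r^2 mod 43 = 5^2 = 25
  bit 2 = 1: r = r^2 * 5 mod 43 = 25^2 * 5 = 23*5 = 29
  bit 3 = 1: r = r^2 * 5 mod 43 = 29^2 * 5 = 24*5 = 34
  bit 4 = 1: r = r^2 * 5 mod 43 = 34^2 * 5 = 38*5 = 18
  -> B = 18
s = B^a = 18^7 mod 43  (bits of 7 = 111)
  bit 0 = 1: r = r^2 * 18 mod 43 = 1^2 * 18 = 1*18 = 18
  bit 1 = 1: r = r^2 * 18 mod 43 = 18^2 * 18 = 23*18 = 27
  bit 2 = 1: r = r^2 * 18 mod 43 = 27^2 * 18 = 41*18 = 7
  -> s = B^a = 7

Answer: 7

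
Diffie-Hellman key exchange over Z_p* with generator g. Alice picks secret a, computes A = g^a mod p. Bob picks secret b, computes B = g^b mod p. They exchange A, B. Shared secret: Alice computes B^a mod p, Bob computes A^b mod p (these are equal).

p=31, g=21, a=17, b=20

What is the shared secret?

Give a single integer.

Answer: 5

Derivation:
A = 21^17 mod 31  (bits of 17 = 10001)
  bit 0 = 1: r = r^2 * 21 mod 31 = 1^2 * 21 = 1*21 = 21
  bit 1 = 0: r = r^2 mod 31 = 21^2 = 7
  bit 2 = 0: r = r^2 mod 31 = 7^2 = 18
  bit 3 = 0: r = r^2 mod 31 = 18^2 = 14
  bit 4 = 1: r = r^2 * 21 mod 31 = 14^2 * 21 = 10*21 = 24
  -> A = 24
B = 21^20 mod 31  (bits of 20 = 10100)
  bit 0 = 1: r = r^2 * 21 mod 31 = 1^2 * 21 = 1*21 = 21
  bit 1 = 0: r = r^2 mod 31 = 21^2 = 7
  bit 2 = 1: r = r^2 * 21 mod 31 = 7^2 * 21 = 18*21 = 6
  bit 3 = 0: r = r^2 mod 31 = 6^2 = 5
  bit 4 = 0: r = r^2 mod 31 = 5^2 = 25
  -> B = 25
s = B^a = 25^17 mod 31  (bits of 17 = 10001)
  bit 0 = 1: r = r^2 * 25 mod 31 = 1^2 * 25 = 1*25 = 25
  bit 1 = 0: r = r^2 mod 31 = 25^2 = 5
  bit 2 = 0: r = r^2 mod 31 = 5^2 = 25
  bit 3 = 0: r = r^2 mod 31 = 25^2 = 5
  bit 4 = 1: r = r^2 * 25 mod 31 = 5^2 * 25 = 25*25 = 5
  -> s = B^a = 5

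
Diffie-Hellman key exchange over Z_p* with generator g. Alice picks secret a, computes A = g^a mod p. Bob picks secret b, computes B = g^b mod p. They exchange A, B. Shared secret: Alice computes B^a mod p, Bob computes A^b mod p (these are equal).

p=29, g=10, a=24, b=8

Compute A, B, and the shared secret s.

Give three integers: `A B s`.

Answer: 23 25 23

Derivation:
A = 10^24 mod 29  (bits of 24 = 11000)
  bit 0 = 1: r = r^2 * 10 mod 29 = 1^2 * 10 = 1*10 = 10
  bit 1 = 1: r = r^2 * 10 mod 29 = 10^2 * 10 = 13*10 = 14
  bit 2 = 0: r = r^2 mod 29 = 14^2 = 22
  bit 3 = 0: r = r^2 mod 29 = 22^2 = 20
  bit 4 = 0: r = r^2 mod 29 = 20^2 = 23
  -> A = 23
B = 10^8 mod 29  (bits of 8 = 1000)
  bit 0 = 1: r = r^2 * 10 mod 29 = 1^2 * 10 = 1*10 = 10
  bit 1 = 0: r = r^2 mod 29 = 10^2 = 13
  bit 2 = 0: r = r^2 mod 29 = 13^2 = 24
  bit 3 = 0: r = r^2 mod 29 = 24^2 = 25
  -> B = 25
s = B^a = 25^24 mod 29  (bits of 24 = 11000)
  bit 0 = 1: r = r^2 * 25 mod 29 = 1^2 * 25 = 1*25 = 25
  bit 1 = 1: r = r^2 * 25 mod 29 = 25^2 * 25 = 16*25 = 23
  bit 2 = 0: r = r^2 mod 29 = 23^2 = 7
  bit 3 = 0: r = r^2 mod 29 = 7^2 = 20
  bit 4 = 0: r = r^2 mod 29 = 20^2 = 23
  -> s = B^a = 23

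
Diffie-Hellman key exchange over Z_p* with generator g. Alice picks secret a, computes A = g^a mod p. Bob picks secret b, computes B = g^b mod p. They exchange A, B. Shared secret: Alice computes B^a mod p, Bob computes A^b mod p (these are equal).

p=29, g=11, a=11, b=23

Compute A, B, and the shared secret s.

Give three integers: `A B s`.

A = 11^11 mod 29  (bits of 11 = 1011)
  bit 0 = 1: r = r^2 * 11 mod 29 = 1^2 * 11 = 1*11 = 11
  bit 1 = 0: r = r^2 mod 29 = 11^2 = 5
  bit 2 = 1: r = r^2 * 11 mod 29 = 5^2 * 11 = 25*11 = 14
  bit 3 = 1: r = r^2 * 11 mod 29 = 14^2 * 11 = 22*11 = 10
  -> A = 10
B = 11^23 mod 29  (bits of 23 = 10111)
  bit 0 = 1: r = r^2 * 11 mod 29 = 1^2 * 11 = 1*11 = 11
  bit 1 = 0: r = r^2 mod 29 = 11^2 = 5
  bit 2 = 1: r = r^2 * 11 mod 29 = 5^2 * 11 = 25*11 = 14
  bit 3 = 1: r = r^2 * 11 mod 29 = 14^2 * 11 = 22*11 = 10
  bit 4 = 1: r = r^2 * 11 mod 29 = 10^2 * 11 = 13*11 = 27
  -> B = 27
s = B^a = 27^11 mod 29  (bits of 11 = 1011)
  bit 0 = 1: r = r^2 * 27 mod 29 = 1^2 * 27 = 1*27 = 27
  bit 1 = 0: r = r^2 mod 29 = 27^2 = 4
  bit 2 = 1: r = r^2 * 27 mod 29 = 4^2 * 27 = 16*27 = 26
  bit 3 = 1: r = r^2 * 27 mod 29 = 26^2 * 27 = 9*27 = 11
  -> s = B^a = 11

Answer: 10 27 11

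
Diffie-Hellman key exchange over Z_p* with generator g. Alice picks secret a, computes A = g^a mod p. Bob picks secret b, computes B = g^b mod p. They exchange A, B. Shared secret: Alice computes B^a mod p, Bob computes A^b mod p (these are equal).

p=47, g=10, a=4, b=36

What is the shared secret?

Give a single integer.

A = 10^4 mod 47  (bits of 4 = 100)
  bit 0 = 1: r = r^2 * 10 mod 47 = 1^2 * 10 = 1*10 = 10
  bit 1 = 0: r = r^2 mod 47 = 10^2 = 6
  bit 2 = 0: r = r^2 mod 47 = 6^2 = 36
  -> A = 36
B = 10^36 mod 47  (bits of 36 = 100100)
  bit 0 = 1: r = r^2 * 10 mod 47 = 1^2 * 10 = 1*10 = 10
  bit 1 = 0: r = r^2 mod 47 = 10^2 = 6
  bit 2 = 0: r = r^2 mod 47 = 6^2 = 36
  bit 3 = 1: r = r^2 * 10 mod 47 = 36^2 * 10 = 27*10 = 35
  bit 4 = 0: r = r^2 mod 47 = 35^2 = 3
  bit 5 = 0: r = r^2 mod 47 = 3^2 = 9
  -> B = 9
s = B^a = 9^4 mod 47  (bits of 4 = 100)
  bit 0 = 1: r = r^2 * 9 mod 47 = 1^2 * 9 = 1*9 = 9
  bit 1 = 0: r = r^2 mod 47 = 9^2 = 34
  bit 2 = 0: r = r^2 mod 47 = 34^2 = 28
  -> s = B^a = 28

Answer: 28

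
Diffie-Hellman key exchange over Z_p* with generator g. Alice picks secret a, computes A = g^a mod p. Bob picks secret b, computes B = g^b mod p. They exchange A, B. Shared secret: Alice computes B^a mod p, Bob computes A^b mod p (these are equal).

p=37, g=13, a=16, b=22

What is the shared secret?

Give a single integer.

A = 13^16 mod 37  (bits of 16 = 10000)
  bit 0 = 1: r = r^2 * 13 mod 37 = 1^2 * 13 = 1*13 = 13
  bit 1 = 0: r = r^2 mod 37 = 13^2 = 21
  bit 2 = 0: r = r^2 mod 37 = 21^2 = 34
  bit 3 = 0: r = r^2 mod 37 = 34^2 = 9
  bit 4 = 0: r = r^2 mod 37 = 9^2 = 7
  -> A = 7
B = 13^22 mod 37  (bits of 22 = 10110)
  bit 0 = 1: r = r^2 * 13 mod 37 = 1^2 * 13 = 1*13 = 13
  bit 1 = 0: r = r^2 mod 37 = 13^2 = 21
  bit 2 = 1: r = r^2 * 13 mod 37 = 21^2 * 13 = 34*13 = 35
  bit 3 = 1: r = r^2 * 13 mod 37 = 35^2 * 13 = 4*13 = 15
  bit 4 = 0: r = r^2 mod 37 = 15^2 = 3
  -> B = 3
s = B^a = 3^16 mod 37  (bits of 16 = 10000)
  bit 0 = 1: r = r^2 * 3 mod 37 = 1^2 * 3 = 1*3 = 3
  bit 1 = 0: r = r^2 mod 37 = 3^2 = 9
  bit 2 = 0: r = r^2 mod 37 = 9^2 = 7
  bit 3 = 0: r = r^2 mod 37 = 7^2 = 12
  bit 4 = 0: r = r^2 mod 37 = 12^2 = 33
  -> s = B^a = 33

Answer: 33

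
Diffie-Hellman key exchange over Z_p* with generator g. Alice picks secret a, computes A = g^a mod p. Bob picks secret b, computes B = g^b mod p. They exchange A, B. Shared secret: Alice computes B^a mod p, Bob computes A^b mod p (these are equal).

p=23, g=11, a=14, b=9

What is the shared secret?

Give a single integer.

A = 11^14 mod 23  (bits of 14 = 1110)
  bit 0 = 1: r = r^2 * 11 mod 23 = 1^2 * 11 = 1*11 = 11
  bit 1 = 1: r = r^2 * 11 mod 23 = 11^2 * 11 = 6*11 = 20
  bit 2 = 1: r = r^2 * 11 mod 23 = 20^2 * 11 = 9*11 = 7
  bit 3 = 0: r = r^2 mod 23 = 7^2 = 3
  -> A = 3
B = 11^9 mod 23  (bits of 9 = 1001)
  bit 0 = 1: r = r^2 * 11 mod 23 = 1^2 * 11 = 1*11 = 11
  bit 1 = 0: r = r^2 mod 23 = 11^2 = 6
  bit 2 = 0: r = r^2 mod 23 = 6^2 = 13
  bit 3 = 1: r = r^2 * 11 mod 23 = 13^2 * 11 = 8*11 = 19
  -> B = 19
s = B^a = 19^14 mod 23  (bits of 14 = 1110)
  bit 0 = 1: r = r^2 * 19 mod 23 = 1^2 * 19 = 1*19 = 19
  bit 1 = 1: r = r^2 * 19 mod 23 = 19^2 * 19 = 16*19 = 5
  bit 2 = 1: r = r^2 * 19 mod 23 = 5^2 * 19 = 2*19 = 15
  bit 3 = 0: r = r^2 mod 23 = 15^2 = 18
  -> s = B^a = 18

Answer: 18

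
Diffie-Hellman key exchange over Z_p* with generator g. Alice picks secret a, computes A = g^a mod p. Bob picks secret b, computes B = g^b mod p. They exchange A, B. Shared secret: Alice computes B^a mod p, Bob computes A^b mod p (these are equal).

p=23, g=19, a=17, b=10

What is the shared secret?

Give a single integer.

Answer: 12

Derivation:
A = 19^17 mod 23  (bits of 17 = 10001)
  bit 0 = 1: r = r^2 * 19 mod 23 = 1^2 * 19 = 1*19 = 19
  bit 1 = 0: r = r^2 mod 23 = 19^2 = 16
  bit 2 = 0: r = r^2 mod 23 = 16^2 = 3
  bit 3 = 0: r = r^2 mod 23 = 3^2 = 9
  bit 4 = 1: r = r^2 * 19 mod 23 = 9^2 * 19 = 12*19 = 21
  -> A = 21
B = 19^10 mod 23  (bits of 10 = 1010)
  bit 0 = 1: r = r^2 * 19 mod 23 = 1^2 * 19 = 1*19 = 19
  bit 1 = 0: r = r^2 mod 23 = 19^2 = 16
  bit 2 = 1: r = r^2 * 19 mod 23 = 16^2 * 19 = 3*19 = 11
  bit 3 = 0: r = r^2 mod 23 = 11^2 = 6
  -> B = 6
s = B^a = 6^17 mod 23  (bits of 17 = 10001)
  bit 0 = 1: r = r^2 * 6 mod 23 = 1^2 * 6 = 1*6 = 6
  bit 1 = 0: r = r^2 mod 23 = 6^2 = 13
  bit 2 = 0: r = r^2 mod 23 = 13^2 = 8
  bit 3 = 0: r = r^2 mod 23 = 8^2 = 18
  bit 4 = 1: r = r^2 * 6 mod 23 = 18^2 * 6 = 2*6 = 12
  -> s = B^a = 12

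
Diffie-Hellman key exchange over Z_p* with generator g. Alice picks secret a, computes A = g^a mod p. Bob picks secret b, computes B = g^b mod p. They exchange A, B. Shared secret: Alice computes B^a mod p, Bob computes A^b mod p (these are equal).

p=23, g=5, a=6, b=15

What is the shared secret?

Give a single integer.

Answer: 2

Derivation:
A = 5^6 mod 23  (bits of 6 = 110)
  bit 0 = 1: r = r^2 * 5 mod 23 = 1^2 * 5 = 1*5 = 5
  bit 1 = 1: r = r^2 * 5 mod 23 = 5^2 * 5 = 2*5 = 10
  bit 2 = 0: r = r^2 mod 23 = 10^2 = 8
  -> A = 8
B = 5^15 mod 23  (bits of 15 = 1111)
  bit 0 = 1: r = r^2 * 5 mod 23 = 1^2 * 5 = 1*5 = 5
  bit 1 = 1: r = r^2 * 5 mod 23 = 5^2 * 5 = 2*5 = 10
  bit 2 = 1: r = r^2 * 5 mod 23 = 10^2 * 5 = 8*5 = 17
  bit 3 = 1: r = r^2 * 5 mod 23 = 17^2 * 5 = 13*5 = 19
  -> B = 19
s = B^a = 19^6 mod 23  (bits of 6 = 110)
  bit 0 = 1: r = r^2 * 19 mod 23 = 1^2 * 19 = 1*19 = 19
  bit 1 = 1: r = r^2 * 19 mod 23 = 19^2 * 19 = 16*19 = 5
  bit 2 = 0: r = r^2 mod 23 = 5^2 = 2
  -> s = B^a = 2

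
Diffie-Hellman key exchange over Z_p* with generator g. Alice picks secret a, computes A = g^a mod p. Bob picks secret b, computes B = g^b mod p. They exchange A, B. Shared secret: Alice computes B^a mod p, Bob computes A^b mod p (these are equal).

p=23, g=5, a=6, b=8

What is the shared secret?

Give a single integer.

Answer: 4

Derivation:
A = 5^6 mod 23  (bits of 6 = 110)
  bit 0 = 1: r = r^2 * 5 mod 23 = 1^2 * 5 = 1*5 = 5
  bit 1 = 1: r = r^2 * 5 mod 23 = 5^2 * 5 = 2*5 = 10
  bit 2 = 0: r = r^2 mod 23 = 10^2 = 8
  -> A = 8
B = 5^8 mod 23  (bits of 8 = 1000)
  bit 0 = 1: r = r^2 * 5 mod 23 = 1^2 * 5 = 1*5 = 5
  bit 1 = 0: r = r^2 mod 23 = 5^2 = 2
  bit 2 = 0: r = r^2 mod 23 = 2^2 = 4
  bit 3 = 0: r = r^2 mod 23 = 4^2 = 16
  -> B = 16
s = B^a = 16^6 mod 23  (bits of 6 = 110)
  bit 0 = 1: r = r^2 * 16 mod 23 = 1^2 * 16 = 1*16 = 16
  bit 1 = 1: r = r^2 * 16 mod 23 = 16^2 * 16 = 3*16 = 2
  bit 2 = 0: r = r^2 mod 23 = 2^2 = 4
  -> s = B^a = 4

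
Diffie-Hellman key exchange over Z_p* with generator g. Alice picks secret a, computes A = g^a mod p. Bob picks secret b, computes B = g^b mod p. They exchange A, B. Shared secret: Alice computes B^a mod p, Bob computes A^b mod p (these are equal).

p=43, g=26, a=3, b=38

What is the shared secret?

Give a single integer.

Answer: 41

Derivation:
A = 26^3 mod 43  (bits of 3 = 11)
  bit 0 = 1: r = r^2 * 26 mod 43 = 1^2 * 26 = 1*26 = 26
  bit 1 = 1: r = r^2 * 26 mod 43 = 26^2 * 26 = 31*26 = 32
  -> A = 32
B = 26^38 mod 43  (bits of 38 = 100110)
  bit 0 = 1: r = r^2 * 26 mod 43 = 1^2 * 26 = 1*26 = 26
  bit 1 = 0: r = r^2 mod 43 = 26^2 = 31
  bit 2 = 0: r = r^2 mod 43 = 31^2 = 15
  bit 3 = 1: r = r^2 * 26 mod 43 = 15^2 * 26 = 10*26 = 2
  bit 4 = 1: r = r^2 * 26 mod 43 = 2^2 * 26 = 4*26 = 18
  bit 5 = 0: r = r^2 mod 43 = 18^2 = 23
  -> B = 23
s = B^a = 23^3 mod 43  (bits of 3 = 11)
  bit 0 = 1: r = r^2 * 23 mod 43 = 1^2 * 23 = 1*23 = 23
  bit 1 = 1: r = r^2 * 23 mod 43 = 23^2 * 23 = 13*23 = 41
  -> s = B^a = 41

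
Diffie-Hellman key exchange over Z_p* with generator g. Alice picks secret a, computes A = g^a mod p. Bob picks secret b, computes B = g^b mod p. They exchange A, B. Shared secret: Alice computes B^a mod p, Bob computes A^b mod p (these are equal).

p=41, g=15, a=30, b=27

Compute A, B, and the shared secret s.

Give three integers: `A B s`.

A = 15^30 mod 41  (bits of 30 = 11110)
  bit 0 = 1: r = r^2 * 15 mod 41 = 1^2 * 15 = 1*15 = 15
  bit 1 = 1: r = r^2 * 15 mod 41 = 15^2 * 15 = 20*15 = 13
  bit 2 = 1: r = r^2 * 15 mod 41 = 13^2 * 15 = 5*15 = 34
  bit 3 = 1: r = r^2 * 15 mod 41 = 34^2 * 15 = 8*15 = 38
  bit 4 = 0: r = r^2 mod 41 = 38^2 = 9
  -> A = 9
B = 15^27 mod 41  (bits of 27 = 11011)
  bit 0 = 1: r = r^2 * 15 mod 41 = 1^2 * 15 = 1*15 = 15
  bit 1 = 1: r = r^2 * 15 mod 41 = 15^2 * 15 = 20*15 = 13
  bit 2 = 0: r = r^2 mod 41 = 13^2 = 5
  bit 3 = 1: r = r^2 * 15 mod 41 = 5^2 * 15 = 25*15 = 6
  bit 4 = 1: r = r^2 * 15 mod 41 = 6^2 * 15 = 36*15 = 7
  -> B = 7
s = B^a = 7^30 mod 41  (bits of 30 = 11110)
  bit 0 = 1: r = r^2 * 7 mod 41 = 1^2 * 7 = 1*7 = 7
  bit 1 = 1: r = r^2 * 7 mod 41 = 7^2 * 7 = 8*7 = 15
  bit 2 = 1: r = r^2 * 7 mod 41 = 15^2 * 7 = 20*7 = 17
  bit 3 = 1: r = r^2 * 7 mod 41 = 17^2 * 7 = 2*7 = 14
  bit 4 = 0: r = r^2 mod 41 = 14^2 = 32
  -> s = B^a = 32

Answer: 9 7 32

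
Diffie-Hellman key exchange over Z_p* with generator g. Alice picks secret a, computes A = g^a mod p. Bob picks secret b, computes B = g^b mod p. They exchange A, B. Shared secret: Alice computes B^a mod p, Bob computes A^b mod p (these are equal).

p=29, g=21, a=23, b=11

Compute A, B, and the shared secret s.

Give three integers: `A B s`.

A = 21^23 mod 29  (bits of 23 = 10111)
  bit 0 = 1: r = r^2 * 21 mod 29 = 1^2 * 21 = 1*21 = 21
  bit 1 = 0: r = r^2 mod 29 = 21^2 = 6
  bit 2 = 1: r = r^2 * 21 mod 29 = 6^2 * 21 = 7*21 = 2
  bit 3 = 1: r = r^2 * 21 mod 29 = 2^2 * 21 = 4*21 = 26
  bit 4 = 1: r = r^2 * 21 mod 29 = 26^2 * 21 = 9*21 = 15
  -> A = 15
B = 21^11 mod 29  (bits of 11 = 1011)
  bit 0 = 1: r = r^2 * 21 mod 29 = 1^2 * 21 = 1*21 = 21
  bit 1 = 0: r = r^2 mod 29 = 21^2 = 6
  bit 2 = 1: r = r^2 * 21 mod 29 = 6^2 * 21 = 7*21 = 2
  bit 3 = 1: r = r^2 * 21 mod 29 = 2^2 * 21 = 4*21 = 26
  -> B = 26
s = B^a = 26^23 mod 29  (bits of 23 = 10111)
  bit 0 = 1: r = r^2 * 26 mod 29 = 1^2 * 26 = 1*26 = 26
  bit 1 = 0: r = r^2 mod 29 = 26^2 = 9
  bit 2 = 1: r = r^2 * 26 mod 29 = 9^2 * 26 = 23*26 = 18
  bit 3 = 1: r = r^2 * 26 mod 29 = 18^2 * 26 = 5*26 = 14
  bit 4 = 1: r = r^2 * 26 mod 29 = 14^2 * 26 = 22*26 = 21
  -> s = B^a = 21

Answer: 15 26 21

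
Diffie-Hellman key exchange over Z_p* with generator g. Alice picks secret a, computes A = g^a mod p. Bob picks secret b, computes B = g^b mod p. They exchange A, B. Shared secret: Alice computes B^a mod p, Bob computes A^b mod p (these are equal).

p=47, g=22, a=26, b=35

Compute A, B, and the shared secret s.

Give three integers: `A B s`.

Answer: 21 5 16

Derivation:
A = 22^26 mod 47  (bits of 26 = 11010)
  bit 0 = 1: r = r^2 * 22 mod 47 = 1^2 * 22 = 1*22 = 22
  bit 1 = 1: r = r^2 * 22 mod 47 = 22^2 * 22 = 14*22 = 26
  bit 2 = 0: r = r^2 mod 47 = 26^2 = 18
  bit 3 = 1: r = r^2 * 22 mod 47 = 18^2 * 22 = 42*22 = 31
  bit 4 = 0: r = r^2 mod 47 = 31^2 = 21
  -> A = 21
B = 22^35 mod 47  (bits of 35 = 100011)
  bit 0 = 1: r = r^2 * 22 mod 47 = 1^2 * 22 = 1*22 = 22
  bit 1 = 0: r = r^2 mod 47 = 22^2 = 14
  bit 2 = 0: r = r^2 mod 47 = 14^2 = 8
  bit 3 = 0: r = r^2 mod 47 = 8^2 = 17
  bit 4 = 1: r = r^2 * 22 mod 47 = 17^2 * 22 = 7*22 = 13
  bit 5 = 1: r = r^2 * 22 mod 47 = 13^2 * 22 = 28*22 = 5
  -> B = 5
s = B^a = 5^26 mod 47  (bits of 26 = 11010)
  bit 0 = 1: r = r^2 * 5 mod 47 = 1^2 * 5 = 1*5 = 5
  bit 1 = 1: r = r^2 * 5 mod 47 = 5^2 * 5 = 25*5 = 31
  bit 2 = 0: r = r^2 mod 47 = 31^2 = 21
  bit 3 = 1: r = r^2 * 5 mod 47 = 21^2 * 5 = 18*5 = 43
  bit 4 = 0: r = r^2 mod 47 = 43^2 = 16
  -> s = B^a = 16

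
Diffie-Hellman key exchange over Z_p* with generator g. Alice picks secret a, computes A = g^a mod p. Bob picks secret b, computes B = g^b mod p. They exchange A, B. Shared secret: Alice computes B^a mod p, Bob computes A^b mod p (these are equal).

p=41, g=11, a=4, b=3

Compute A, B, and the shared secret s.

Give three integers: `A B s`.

A = 11^4 mod 41  (bits of 4 = 100)
  bit 0 = 1: r = r^2 * 11 mod 41 = 1^2 * 11 = 1*11 = 11
  bit 1 = 0: r = r^2 mod 41 = 11^2 = 39
  bit 2 = 0: r = r^2 mod 41 = 39^2 = 4
  -> A = 4
B = 11^3 mod 41  (bits of 3 = 11)
  bit 0 = 1: r = r^2 * 11 mod 41 = 1^2 * 11 = 1*11 = 11
  bit 1 = 1: r = r^2 * 11 mod 41 = 11^2 * 11 = 39*11 = 19
  -> B = 19
s = B^a = 19^4 mod 41  (bits of 4 = 100)
  bit 0 = 1: r = r^2 * 19 mod 41 = 1^2 * 19 = 1*19 = 19
  bit 1 = 0: r = r^2 mod 41 = 19^2 = 33
  bit 2 = 0: r = r^2 mod 41 = 33^2 = 23
  -> s = B^a = 23

Answer: 4 19 23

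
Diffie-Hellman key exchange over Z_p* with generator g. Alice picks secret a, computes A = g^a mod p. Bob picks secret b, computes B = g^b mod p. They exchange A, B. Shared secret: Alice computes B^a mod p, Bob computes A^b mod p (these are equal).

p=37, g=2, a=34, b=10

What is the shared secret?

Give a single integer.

Answer: 9

Derivation:
A = 2^34 mod 37  (bits of 34 = 100010)
  bit 0 = 1: r = r^2 * 2 mod 37 = 1^2 * 2 = 1*2 = 2
  bit 1 = 0: r = r^2 mod 37 = 2^2 = 4
  bit 2 = 0: r = r^2 mod 37 = 4^2 = 16
  bit 3 = 0: r = r^2 mod 37 = 16^2 = 34
  bit 4 = 1: r = r^2 * 2 mod 37 = 34^2 * 2 = 9*2 = 18
  bit 5 = 0: r = r^2 mod 37 = 18^2 = 28
  -> A = 28
B = 2^10 mod 37  (bits of 10 = 1010)
  bit 0 = 1: r = r^2 * 2 mod 37 = 1^2 * 2 = 1*2 = 2
  bit 1 = 0: r = r^2 mod 37 = 2^2 = 4
  bit 2 = 1: r = r^2 * 2 mod 37 = 4^2 * 2 = 16*2 = 32
  bit 3 = 0: r = r^2 mod 37 = 32^2 = 25
  -> B = 25
s = B^a = 25^34 mod 37  (bits of 34 = 100010)
  bit 0 = 1: r = r^2 * 25 mod 37 = 1^2 * 25 = 1*25 = 25
  bit 1 = 0: r = r^2 mod 37 = 25^2 = 33
  bit 2 = 0: r = r^2 mod 37 = 33^2 = 16
  bit 3 = 0: r = r^2 mod 37 = 16^2 = 34
  bit 4 = 1: r = r^2 * 25 mod 37 = 34^2 * 25 = 9*25 = 3
  bit 5 = 0: r = r^2 mod 37 = 3^2 = 9
  -> s = B^a = 9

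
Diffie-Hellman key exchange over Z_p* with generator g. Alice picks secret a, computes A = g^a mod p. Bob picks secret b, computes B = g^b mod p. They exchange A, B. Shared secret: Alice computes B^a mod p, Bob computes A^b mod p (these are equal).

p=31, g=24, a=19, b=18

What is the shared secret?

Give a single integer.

Answer: 16

Derivation:
A = 24^19 mod 31  (bits of 19 = 10011)
  bit 0 = 1: r = r^2 * 24 mod 31 = 1^2 * 24 = 1*24 = 24
  bit 1 = 0: r = r^2 mod 31 = 24^2 = 18
  bit 2 = 0: r = r^2 mod 31 = 18^2 = 14
  bit 3 = 1: r = r^2 * 24 mod 31 = 14^2 * 24 = 10*24 = 23
  bit 4 = 1: r = r^2 * 24 mod 31 = 23^2 * 24 = 2*24 = 17
  -> A = 17
B = 24^18 mod 31  (bits of 18 = 10010)
  bit 0 = 1: r = r^2 * 24 mod 31 = 1^2 * 24 = 1*24 = 24
  bit 1 = 0: r = r^2 mod 31 = 24^2 = 18
  bit 2 = 0: r = r^2 mod 31 = 18^2 = 14
  bit 3 = 1: r = r^2 * 24 mod 31 = 14^2 * 24 = 10*24 = 23
  bit 4 = 0: r = r^2 mod 31 = 23^2 = 2
  -> B = 2
s = B^a = 2^19 mod 31  (bits of 19 = 10011)
  bit 0 = 1: r = r^2 * 2 mod 31 = 1^2 * 2 = 1*2 = 2
  bit 1 = 0: r = r^2 mod 31 = 2^2 = 4
  bit 2 = 0: r = r^2 mod 31 = 4^2 = 16
  bit 3 = 1: r = r^2 * 2 mod 31 = 16^2 * 2 = 8*2 = 16
  bit 4 = 1: r = r^2 * 2 mod 31 = 16^2 * 2 = 8*2 = 16
  -> s = B^a = 16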